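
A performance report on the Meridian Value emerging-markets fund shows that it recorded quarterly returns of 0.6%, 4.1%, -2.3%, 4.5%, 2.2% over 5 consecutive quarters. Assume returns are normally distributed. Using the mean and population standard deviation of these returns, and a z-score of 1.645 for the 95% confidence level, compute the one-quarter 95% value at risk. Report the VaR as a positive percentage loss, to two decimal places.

μ = (0.6 + 4.1 − 2.3 + 4.5 + 2.2) / 5 = 9.10 / 5 = 1.8200%
Σ(r − μ)² = 30.9880; population σ = √(30.9880/5) = 2.4895%
VaR = −(μ − z·σ) = −(1.8200 − 1.645 × 2.4895) = −(-2.2752) = 2.2752%

2.28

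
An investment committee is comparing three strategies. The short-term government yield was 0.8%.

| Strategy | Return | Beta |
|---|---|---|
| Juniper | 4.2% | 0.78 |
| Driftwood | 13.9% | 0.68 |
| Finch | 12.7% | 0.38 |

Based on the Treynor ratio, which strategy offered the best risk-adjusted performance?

Finch

Juniper: Treynor = (4.2% − 0.8%) / 0.78 = 4.359
Driftwood: Treynor = (13.9% − 0.8%) / 0.68 = 19.265
Finch: Treynor = (12.7% − 0.8%) / 0.38 = 31.316
Highest: Finch (31.316).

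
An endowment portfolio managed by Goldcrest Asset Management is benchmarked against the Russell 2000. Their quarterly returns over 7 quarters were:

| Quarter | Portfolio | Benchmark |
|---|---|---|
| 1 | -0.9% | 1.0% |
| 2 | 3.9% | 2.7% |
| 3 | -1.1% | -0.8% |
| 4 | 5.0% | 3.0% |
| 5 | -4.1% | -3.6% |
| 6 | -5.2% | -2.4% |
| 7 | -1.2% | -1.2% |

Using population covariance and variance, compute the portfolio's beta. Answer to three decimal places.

1.414

r̄p = -0.5143%,  r̄m = -0.1857%
Cov = Σ(rp − r̄p)(rm − r̄m) / 7 = 7.6459
Var(rm) = Σ(rm − r̄m)² / 7 = 5.4069
β = Cov / Var = 7.6459 / 5.4069 = 1.4141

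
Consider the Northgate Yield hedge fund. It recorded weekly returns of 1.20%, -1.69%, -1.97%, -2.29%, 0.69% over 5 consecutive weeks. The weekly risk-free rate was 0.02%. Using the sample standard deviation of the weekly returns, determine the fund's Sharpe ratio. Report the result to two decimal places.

-0.51

r̄ = (1.2 − 1.69 − 1.97 − 2.29 + 0.69) / 5 = -4.060 / 5 = -0.8120%
Σ(r − r̄)² = 10.6005; sample σ = √(10.6005/4) = 1.6279%
Sharpe = (r̄ − rf) / σ = (-0.8120 − 0.02) / 1.6279 = -0.8320 / 1.6279 = -0.5111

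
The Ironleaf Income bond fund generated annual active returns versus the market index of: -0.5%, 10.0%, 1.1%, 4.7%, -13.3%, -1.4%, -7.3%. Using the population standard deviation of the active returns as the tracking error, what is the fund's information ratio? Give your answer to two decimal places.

-0.14

r̄ = (-0.5 + 10 + 1.1 + 4.7 − 13.3 − 1.4 − 7.3) / 7 = -0.9571%
Σ(r − r̄)² = 349.2771; population σ = √(349.2771/7) = 7.0638%
IR = r̄ / tracking error = -0.9571 / 7.0638 = -0.1355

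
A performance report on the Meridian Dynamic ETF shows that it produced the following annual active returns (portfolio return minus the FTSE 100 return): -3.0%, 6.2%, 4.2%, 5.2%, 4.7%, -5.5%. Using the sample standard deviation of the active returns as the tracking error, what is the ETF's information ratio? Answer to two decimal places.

0.40

r̄ = (-3 + 6.2 + 4.2 + 5.2 + 4.7 − 5.5) / 6 = 11.80 / 6 = 1.9667%
Σ(r − r̄)² = (-3 − 1.9667)² + (6.2 − 1.9667)² + (4.2 − 1.9667)² + … = 121.2533
σ = √[121.2533 / 5] = 4.9245%
IR = r̄ / tracking error = 1.9667 / 4.9245 = 0.3994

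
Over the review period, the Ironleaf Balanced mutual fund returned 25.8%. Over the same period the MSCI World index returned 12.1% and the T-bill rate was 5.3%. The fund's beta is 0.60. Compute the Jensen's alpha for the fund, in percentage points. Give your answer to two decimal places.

CAPM expected return = Rf + β(Rm − Rf) = 5.3% + 0.60 × (12.1% − 5.3%) = 5.3 + 0.60 × 6.80 = 9.3800%
Jensen's α = Rp − E[R] = 25.8% − 9.3800% = 16.4200

16.42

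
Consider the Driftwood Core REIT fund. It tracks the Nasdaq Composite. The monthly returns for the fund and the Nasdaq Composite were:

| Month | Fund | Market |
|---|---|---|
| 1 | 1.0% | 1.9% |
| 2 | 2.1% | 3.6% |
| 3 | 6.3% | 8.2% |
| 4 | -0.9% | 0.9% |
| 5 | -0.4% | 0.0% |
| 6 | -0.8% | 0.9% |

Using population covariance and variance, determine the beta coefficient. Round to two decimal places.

0.90

r̄p = 1.2167%,  r̄m = 2.5833%
Cov = Σ(rp − r̄p)(rm − r̄m) / 6 = 6.7886
Var(rm) = Σ(rm − r̄m)² / 6 = 7.5647
β = Cov / Var = 6.7886 / 7.5647 = 0.8974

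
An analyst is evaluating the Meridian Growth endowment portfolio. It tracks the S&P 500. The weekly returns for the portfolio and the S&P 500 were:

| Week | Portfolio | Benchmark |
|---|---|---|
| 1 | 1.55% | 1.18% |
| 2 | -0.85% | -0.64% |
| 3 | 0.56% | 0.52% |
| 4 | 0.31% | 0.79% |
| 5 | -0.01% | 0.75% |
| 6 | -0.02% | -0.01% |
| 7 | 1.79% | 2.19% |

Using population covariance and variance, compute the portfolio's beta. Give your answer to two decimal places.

0.95

r̄p = 0.4757%,  r̄m = 0.6829%
Cov = Σ(rp − r̄p)(rm − r̄m) / 7 = 0.6497
Var(rm) = Σ(rm − r̄m)² / 7 = 0.6844
β = Cov / Var = 0.6497 / 0.6844 = 0.9493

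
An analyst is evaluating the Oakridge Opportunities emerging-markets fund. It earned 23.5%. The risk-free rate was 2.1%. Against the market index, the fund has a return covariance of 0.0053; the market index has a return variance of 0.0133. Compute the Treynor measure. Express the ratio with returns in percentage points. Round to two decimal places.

53.70

β = Cov / Var = 0.0053 / 0.0133 = 0.3985
Treynor = (Rp − Rf) / β = (23.5% − 2.1%) / 0.3985 = 21.40 / 0.3985 = 53.7014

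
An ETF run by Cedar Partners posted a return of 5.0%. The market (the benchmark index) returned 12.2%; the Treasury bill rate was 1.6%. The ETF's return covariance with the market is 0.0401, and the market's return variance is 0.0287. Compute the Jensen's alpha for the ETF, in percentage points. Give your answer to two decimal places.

-11.41

β = Cov / Var = 0.0401 / 0.0287 = 1.3972
E[R] = Rf + β(Rm − Rf) = 1.6% + 1.3972 × (12.2% − 1.6%) = 16.4103%
α = Rp − E[R] = 5.0% − 16.4103% = -11.4103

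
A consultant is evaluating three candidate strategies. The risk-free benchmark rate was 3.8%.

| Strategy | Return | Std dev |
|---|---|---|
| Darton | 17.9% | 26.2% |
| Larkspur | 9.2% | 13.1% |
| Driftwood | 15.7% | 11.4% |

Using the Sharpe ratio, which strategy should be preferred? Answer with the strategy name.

Driftwood

Darton: Sharpe ratio = (17.9% − 3.8%) / 26.2% = 0.538
Larkspur: Sharpe ratio = (9.2% − 3.8%) / 13.1% = 0.412
Driftwood: Sharpe ratio = (15.7% − 3.8%) / 11.4% = 1.044
Highest: Driftwood (1.044).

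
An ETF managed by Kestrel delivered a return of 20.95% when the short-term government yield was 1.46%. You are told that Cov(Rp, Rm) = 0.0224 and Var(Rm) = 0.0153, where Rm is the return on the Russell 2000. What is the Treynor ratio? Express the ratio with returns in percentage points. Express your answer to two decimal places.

β = Cov / Var = 0.0224 / 0.0153 = 1.4641
Treynor = (Rp − Rf) / β = (20.95% − 1.46%) / 1.4641 = 19.49 / 1.4641 = 13.3119

13.31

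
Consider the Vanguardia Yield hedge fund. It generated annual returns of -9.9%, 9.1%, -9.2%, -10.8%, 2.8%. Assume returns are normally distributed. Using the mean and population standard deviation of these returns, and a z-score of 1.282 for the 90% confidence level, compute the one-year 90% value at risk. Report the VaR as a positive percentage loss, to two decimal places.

13.94

Mean return r̄ = -18.00 / 5 = -3.6000%
Population std dev = √[325.1400 / 5] = 8.0640%
VaR = −(r̄ − z·σ) = −(-3.6000 − 1.282 × 8.0640) = −(-13.9380) = 13.9380%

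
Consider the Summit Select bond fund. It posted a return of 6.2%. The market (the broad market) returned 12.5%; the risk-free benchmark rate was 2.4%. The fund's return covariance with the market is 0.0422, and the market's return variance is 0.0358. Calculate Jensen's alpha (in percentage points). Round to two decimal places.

-8.11

β = Cov / Var = 0.0422 / 0.0358 = 1.1788
E[R] = Rf + β(Rm − Rf) = 2.4% + 1.1788 × (12.5% − 2.4%) = 14.3059%
α = Rp − E[R] = 6.2% − 14.3059% = -8.1059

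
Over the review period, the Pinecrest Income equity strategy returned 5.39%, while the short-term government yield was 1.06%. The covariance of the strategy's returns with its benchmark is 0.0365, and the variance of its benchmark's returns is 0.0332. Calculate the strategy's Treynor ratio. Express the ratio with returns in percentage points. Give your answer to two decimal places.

3.94

β = Cov / Var = 0.0365 / 0.0332 = 1.0994
Treynor = (Rp − Rf) / β = (5.39% − 1.06%) / 1.0994 = 4.33 / 1.0994 = 3.9385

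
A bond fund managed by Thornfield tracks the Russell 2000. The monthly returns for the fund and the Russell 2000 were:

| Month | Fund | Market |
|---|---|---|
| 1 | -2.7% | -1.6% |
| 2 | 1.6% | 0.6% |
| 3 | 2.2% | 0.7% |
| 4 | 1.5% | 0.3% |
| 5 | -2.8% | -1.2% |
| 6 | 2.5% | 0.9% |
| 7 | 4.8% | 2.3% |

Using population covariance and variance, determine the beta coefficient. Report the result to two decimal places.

r̄p = 1.0143%,  r̄m = 0.2857%
Cov = Σ(rp − r̄p)(rm − r̄m) / 7 = 3.1273
Var(rm) = Σ(rm − r̄m)² / 7 = 1.4955
β = Cov / Var = 3.1273 / 1.4955 = 2.0911

2.09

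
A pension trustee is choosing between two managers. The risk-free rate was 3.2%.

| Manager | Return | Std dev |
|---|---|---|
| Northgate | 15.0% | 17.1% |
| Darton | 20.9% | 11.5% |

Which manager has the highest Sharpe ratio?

Darton

Northgate: Sharpe ratio = (15.0% − 3.2%) / 17.1% = 0.690
Darton: Sharpe ratio = (20.9% − 3.2%) / 11.5% = 1.539
Highest: Darton (1.539).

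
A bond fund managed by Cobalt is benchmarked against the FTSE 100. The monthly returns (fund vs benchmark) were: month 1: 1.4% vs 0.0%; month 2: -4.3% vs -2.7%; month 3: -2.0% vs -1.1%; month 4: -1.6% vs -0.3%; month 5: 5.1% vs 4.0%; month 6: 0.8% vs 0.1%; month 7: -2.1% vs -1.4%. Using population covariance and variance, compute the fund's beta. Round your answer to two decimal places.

1.41

r̄p = -0.3857%,  r̄m = -0.2000%
Cov = Σ(rp − r̄p)(rm − r̄m) / 7 = 5.3100
Var(rm) = Σ(rm − r̄m)² / 7 = 3.7543
β = Cov / Var = 5.3100 / 3.7543 = 1.4144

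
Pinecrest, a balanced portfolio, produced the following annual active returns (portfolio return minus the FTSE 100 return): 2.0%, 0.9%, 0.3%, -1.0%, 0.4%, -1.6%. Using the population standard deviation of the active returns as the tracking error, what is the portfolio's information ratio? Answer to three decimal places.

μ = (2 + 0.9 + 0.3 − 1 + 0.4 − 1.6) / 6 = 1.00 / 6 = 0.1667%
Population std dev = √[8.4533 / 6] = 1.1870%
IR = μ / tracking error = 0.1667 / 1.1870 = 0.1404

0.140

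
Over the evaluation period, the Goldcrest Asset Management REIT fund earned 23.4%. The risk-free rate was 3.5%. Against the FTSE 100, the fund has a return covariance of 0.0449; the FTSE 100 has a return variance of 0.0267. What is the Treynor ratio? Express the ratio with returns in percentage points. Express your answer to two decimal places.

β = Cov / Var = 0.0449 / 0.0267 = 1.6816
Treynor = (Rp − Rf) / β = (23.4% − 3.5%) / 1.6816 = 19.90 / 1.6816 = 11.8340

11.83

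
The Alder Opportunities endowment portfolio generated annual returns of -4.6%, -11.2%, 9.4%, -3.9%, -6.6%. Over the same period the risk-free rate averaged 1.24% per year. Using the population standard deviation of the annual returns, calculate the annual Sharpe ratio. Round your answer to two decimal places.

-0.67

Mean return r̄ = -16.90 / 5 = -3.3800%
Σ(r − r̄)² = (-4.6 − (-3.3800))² + (-11.2 − (-3.3800))² + (9.4 − (-3.3800))² + … = 236.6080
population σ = √(236.6080 / 5) = √47.3216 = 6.8791%
Sharpe = (r̄ − rf) / σ = (-3.3800 − 1.24) / 6.8791 = -4.6200 / 6.8791 = -0.6716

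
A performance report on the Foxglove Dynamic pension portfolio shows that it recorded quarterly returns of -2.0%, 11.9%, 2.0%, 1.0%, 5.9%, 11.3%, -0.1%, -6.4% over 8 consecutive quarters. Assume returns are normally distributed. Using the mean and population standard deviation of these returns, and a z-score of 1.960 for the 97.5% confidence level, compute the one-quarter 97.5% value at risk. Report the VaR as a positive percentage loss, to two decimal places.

r̄ = (-2 + 11.9 + 2 + 1 + 5.9 + 11.3 − 0.1 − 6.4) / 8 = 23.60 / 8 = 2.9500%
Σ(r − r̄)² = (-2 − 2.9500)² + (11.9 − 2.9500)² + (2 − 2.9500)² + … = 284.4600
σ = √[284.4600 / 8] = 5.9630%
VaR = −(r̄ − z·σ) = −(2.9500 − 1.960 × 5.9630) = −(-8.7375) = 8.7375%

8.74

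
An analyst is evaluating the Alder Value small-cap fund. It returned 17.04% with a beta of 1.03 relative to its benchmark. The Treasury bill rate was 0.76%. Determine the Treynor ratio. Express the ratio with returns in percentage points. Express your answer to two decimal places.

15.81

Treynor = (Rp − Rf) / β = (17.04% − 0.76%) / 1.03 = 16.28 / 1.03 = 15.8058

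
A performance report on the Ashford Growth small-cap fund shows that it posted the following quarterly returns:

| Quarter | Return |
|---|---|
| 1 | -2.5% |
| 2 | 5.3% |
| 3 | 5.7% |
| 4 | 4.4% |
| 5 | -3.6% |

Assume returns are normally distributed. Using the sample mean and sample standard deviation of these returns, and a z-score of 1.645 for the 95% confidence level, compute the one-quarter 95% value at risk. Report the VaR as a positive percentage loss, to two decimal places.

5.58

r̄ = (-2.5 + 5.3 + 5.7 + 4.4 − 3.6) / 5 = 9.30 / 5 = 1.8600%
Sample σ = √[Σ(r − r̄)² / 4] = √[81.8520 / 4] = √20.4630 = 4.5236%
VaR = −(r̄ − z·σ) = −(1.8600 − 1.645 × 4.5236) = −(-5.5813) = 5.5813%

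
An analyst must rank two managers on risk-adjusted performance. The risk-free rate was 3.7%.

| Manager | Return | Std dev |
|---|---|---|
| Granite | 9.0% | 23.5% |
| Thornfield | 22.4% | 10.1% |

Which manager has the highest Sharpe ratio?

Granite: Sharpe ratio = (9.0% − 3.7%) / 23.5% = 0.226
Thornfield: Sharpe ratio = (22.4% − 3.7%) / 10.1% = 1.851
Highest: Thornfield (1.851).

Thornfield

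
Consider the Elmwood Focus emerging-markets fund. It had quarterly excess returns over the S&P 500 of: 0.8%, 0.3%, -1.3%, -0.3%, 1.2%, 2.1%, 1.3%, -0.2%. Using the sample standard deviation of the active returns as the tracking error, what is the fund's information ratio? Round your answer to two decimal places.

0.45

Mean return μ = 3.90 / 8 = 0.4875%
Sample σ = √[Σ(r − μ)² / 7] = √[8.1888 / 7] = √1.1698 = 1.0816%
IR = μ / tracking error = 0.4875 / 1.0816 = 0.4507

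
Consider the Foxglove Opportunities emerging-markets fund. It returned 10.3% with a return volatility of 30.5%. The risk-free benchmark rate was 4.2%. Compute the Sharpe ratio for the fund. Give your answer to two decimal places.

Sharpe = (Rp − Rf) / σp = (10.3% − 4.2%) / 30.5% = 6.10% / 30.5% = 0.2000

0.20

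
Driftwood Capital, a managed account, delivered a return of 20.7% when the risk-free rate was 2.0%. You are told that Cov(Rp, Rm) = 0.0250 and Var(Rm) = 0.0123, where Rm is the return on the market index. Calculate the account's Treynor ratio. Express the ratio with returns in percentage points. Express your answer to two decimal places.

9.20

β = Cov / Var = 0.0250 / 0.0123 = 2.0325
Treynor = (Rp − Rf) / β = (20.7% − 2.0%) / 2.0325 = 18.70 / 2.0325 = 9.2005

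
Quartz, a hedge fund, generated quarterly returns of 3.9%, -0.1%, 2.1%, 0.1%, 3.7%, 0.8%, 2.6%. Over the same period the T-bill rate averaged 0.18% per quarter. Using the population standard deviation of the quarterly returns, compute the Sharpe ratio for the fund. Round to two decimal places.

r̄ = (3.9 − 0.1 + 2.1 + 0.1 + 3.7 + 0.8 + 2.6) / 7 = 13.10 / 7 = 1.8714%
Σ(r − r̄)² = 16.2143; population σ = √(16.2143/7) = 1.5219%
Sharpe = (r̄ − rf) / σ = (1.8714 − 0.18) / 1.5219 = 1.6914 / 1.5219 = 1.1114

1.11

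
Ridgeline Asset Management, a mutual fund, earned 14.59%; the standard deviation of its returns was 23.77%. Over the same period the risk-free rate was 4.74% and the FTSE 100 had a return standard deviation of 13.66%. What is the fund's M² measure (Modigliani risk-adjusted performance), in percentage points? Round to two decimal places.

Sharpe = (Rp − Rf) / σp = (14.59% − 4.74%) / 23.77% = 0.4144
M² = Rf + Sharpe × σm = 4.74% + 0.4144 × 13.66% = 10.4007%

10.40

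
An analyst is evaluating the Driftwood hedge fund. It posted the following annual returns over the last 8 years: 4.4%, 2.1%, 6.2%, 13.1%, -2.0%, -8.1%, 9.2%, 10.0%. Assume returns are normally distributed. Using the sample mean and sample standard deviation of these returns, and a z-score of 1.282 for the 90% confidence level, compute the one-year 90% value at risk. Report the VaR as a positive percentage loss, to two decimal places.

4.52

Mean return r̄ = 34.90 / 8 = 4.3625%
Σ(r − r̄)² = 335.8188; sample σ = √(335.8188/7) = 6.9263%
VaR = −(r̄ − z·σ) = −(4.3625 − 1.282 × 6.9263) = −(-4.5170) = 4.5170%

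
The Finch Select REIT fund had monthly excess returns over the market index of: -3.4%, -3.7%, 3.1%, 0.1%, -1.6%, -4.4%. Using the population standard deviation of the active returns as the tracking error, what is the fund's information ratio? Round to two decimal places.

r̄ = (-3.4 − 3.7 + 3.1 + 0.1 − 1.6 − 4.4) / 6 = -1.6500%
Σ(r − r̄)² = (-3.4 − (-1.6500))² + (-3.7 − (-1.6500))² + … = 40.4550
σ = √[40.4550 / 6] = 2.5966%
IR = r̄ / tracking error = -1.6500 / 2.5966 = -0.6354

-0.64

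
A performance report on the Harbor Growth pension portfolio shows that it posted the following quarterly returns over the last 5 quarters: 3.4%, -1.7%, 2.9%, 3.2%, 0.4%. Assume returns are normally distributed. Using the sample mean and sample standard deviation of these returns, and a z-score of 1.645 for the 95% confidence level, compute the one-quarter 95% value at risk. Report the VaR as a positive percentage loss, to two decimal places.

2.02

r̄ = (3.4 − 1.7 + 2.9 + 3.2 + 0.4) / 5 = 8.20 / 5 = 1.6400%
Sample std dev = √[19.8120 / 4] = 2.2255%
VaR = −(r̄ − z·σ) = −(1.6400 − 1.645 × 2.2255) = −(-2.0209) = 2.0209%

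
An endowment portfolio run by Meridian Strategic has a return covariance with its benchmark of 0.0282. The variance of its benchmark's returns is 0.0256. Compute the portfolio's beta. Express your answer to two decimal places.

β = Cov(Rp, Rm) / Var(Rm) = 0.0282 / 0.0256 = 1.1016

1.10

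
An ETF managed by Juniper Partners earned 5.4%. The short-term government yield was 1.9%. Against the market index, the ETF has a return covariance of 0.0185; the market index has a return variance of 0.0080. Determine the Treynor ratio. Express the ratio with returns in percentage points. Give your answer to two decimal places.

β = Cov / Var = 0.0185 / 0.0080 = 2.3125
Treynor = (Rp − Rf) / β = (5.4% − 1.9%) / 2.3125 = 3.50 / 2.3125 = 1.5135

1.51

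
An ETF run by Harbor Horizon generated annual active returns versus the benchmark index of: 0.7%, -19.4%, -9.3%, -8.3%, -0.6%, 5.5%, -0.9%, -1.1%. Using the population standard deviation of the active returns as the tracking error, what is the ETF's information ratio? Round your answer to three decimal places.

r̄ = (0.7 − 19.4 − 9.3 − 8.3 − 0.6 + 5.5 − 0.9 − 1.1) / 8 = -4.1750%
Population σ = √[Σ(r − r̄)² / 8] = √[425.4150 / 8] = √53.1769 = 7.2922%
IR = r̄ / tracking error = -4.1750 / 7.2922 = -0.5725

-0.573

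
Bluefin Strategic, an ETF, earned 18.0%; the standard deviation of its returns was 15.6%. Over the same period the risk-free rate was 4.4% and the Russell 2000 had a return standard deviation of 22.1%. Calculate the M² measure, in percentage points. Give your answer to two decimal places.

23.67

Sharpe = (Rp − Rf) / σp = (18.0% − 4.4%) / 15.6% = 0.8718
M² = Rf + Sharpe × σm = 4.4% + 0.8718 × 22.1% = 23.6668%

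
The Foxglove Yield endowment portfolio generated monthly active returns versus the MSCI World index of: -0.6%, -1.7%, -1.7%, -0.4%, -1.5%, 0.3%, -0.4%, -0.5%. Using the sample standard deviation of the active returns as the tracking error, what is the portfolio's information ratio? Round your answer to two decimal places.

r̄ = (-0.6 − 1.7 − 1.7 − 0.4 − 1.5 + 0.3 − 0.4 − 0.5) / 8 = -0.8125%
Sample σ = √[Σ(r − r̄)² / 7] = √[3.7688 / 7] = √0.5384 = 0.7338%
IR = r̄ / tracking error = -0.8125 / 0.7338 = -1.1072

-1.11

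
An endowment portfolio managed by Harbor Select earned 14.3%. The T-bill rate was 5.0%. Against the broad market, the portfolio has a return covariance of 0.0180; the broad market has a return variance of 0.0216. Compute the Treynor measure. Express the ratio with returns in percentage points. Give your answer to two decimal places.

11.16

β = Cov / Var = 0.0180 / 0.0216 = 0.8333
Treynor = (Rp − Rf) / β = (14.3% − 5.0%) / 0.8333 = 9.30 / 0.8333 = 11.1604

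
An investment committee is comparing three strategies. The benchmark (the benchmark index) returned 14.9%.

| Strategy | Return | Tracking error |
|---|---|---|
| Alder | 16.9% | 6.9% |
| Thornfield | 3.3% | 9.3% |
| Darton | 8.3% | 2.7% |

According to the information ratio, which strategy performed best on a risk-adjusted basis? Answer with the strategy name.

Alder: IR = (16.9% − 14.9%) / 6.9% = 0.290
Thornfield: IR = (3.3% − 14.9%) / 9.3% = -1.247
Darton: IR = (8.3% − 14.9%) / 2.7% = -2.444
Highest: Alder (0.290).

Alder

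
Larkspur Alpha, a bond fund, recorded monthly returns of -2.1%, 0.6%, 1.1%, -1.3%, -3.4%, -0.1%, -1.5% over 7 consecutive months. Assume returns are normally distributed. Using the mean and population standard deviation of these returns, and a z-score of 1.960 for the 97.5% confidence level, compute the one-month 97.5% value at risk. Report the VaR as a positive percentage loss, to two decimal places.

3.83

Mean return r̄ = -6.70 / 7 = -0.9571%
Population σ = √[Σ(r − r̄)² / 7] = √[15.0771 / 7] = √2.1539 = 1.4676%
VaR = −(r̄ − z·σ) = −(-0.9571 − 1.960 × 1.4676) = −(-3.8336) = 3.8336%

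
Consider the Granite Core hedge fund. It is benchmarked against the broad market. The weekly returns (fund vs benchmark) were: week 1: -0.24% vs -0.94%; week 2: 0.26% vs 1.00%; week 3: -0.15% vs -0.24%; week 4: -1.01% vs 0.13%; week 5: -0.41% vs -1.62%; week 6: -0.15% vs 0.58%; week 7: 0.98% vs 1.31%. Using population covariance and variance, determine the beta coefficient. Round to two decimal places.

r̄p = -0.1029%,  r̄m = 0.0314%
Cov = Σ(rp − r̄p)(rm − r̄m) / 7 = 0.3248
Var(rm) = Σ(rm − r̄m)² / 7 = 0.9469
β = Cov / Var = 0.3248 / 0.9469 = 0.3430

0.34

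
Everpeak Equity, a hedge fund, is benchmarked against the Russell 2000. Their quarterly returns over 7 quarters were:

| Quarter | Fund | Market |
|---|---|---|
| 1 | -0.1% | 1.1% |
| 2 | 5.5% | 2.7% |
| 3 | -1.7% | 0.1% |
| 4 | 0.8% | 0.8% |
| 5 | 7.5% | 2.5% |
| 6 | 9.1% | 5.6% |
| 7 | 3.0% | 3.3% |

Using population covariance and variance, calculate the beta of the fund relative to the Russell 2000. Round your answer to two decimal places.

r̄p = 3.4429%,  r̄m = 2.3000%
Cov = Σ(rp − r̄p)(rm − r̄m) / 7 = 5.6271
Var(rm) = Σ(rm − r̄m)² / 7 = 2.9457
β = Cov / Var = 5.6271 / 2.9457 = 1.9103

1.91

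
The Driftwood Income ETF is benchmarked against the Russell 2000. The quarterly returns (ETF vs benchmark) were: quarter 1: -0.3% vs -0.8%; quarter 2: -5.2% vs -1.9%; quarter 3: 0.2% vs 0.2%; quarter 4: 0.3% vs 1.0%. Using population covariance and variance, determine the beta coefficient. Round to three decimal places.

r̄p = -1.2500%,  r̄m = -0.3750%
Cov = Σ(rp − r̄p)(rm − r̄m) / 4 = 2.1463
Var(rm) = Σ(rm − r̄m)² / 4 = 1.1819
β = Cov / Var = 2.1463 / 1.1819 = 1.8160

1.816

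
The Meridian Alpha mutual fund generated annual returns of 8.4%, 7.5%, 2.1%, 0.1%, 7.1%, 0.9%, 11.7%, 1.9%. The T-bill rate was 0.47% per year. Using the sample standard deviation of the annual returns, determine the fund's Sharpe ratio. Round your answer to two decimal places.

μ = (8.4 + 7.5 + 2.1 + 0.1 + 7.1 + 0.9 + 11.7 + 1.9) / 8 = 39.70 / 8 = 4.9625%
Sample std dev = √[125.9388 / 7] = 4.2416%
Sharpe = (μ − rf) / σ = (4.9625 − 0.47) / 4.2416 = 4.4925 / 4.2416 = 1.0592

1.06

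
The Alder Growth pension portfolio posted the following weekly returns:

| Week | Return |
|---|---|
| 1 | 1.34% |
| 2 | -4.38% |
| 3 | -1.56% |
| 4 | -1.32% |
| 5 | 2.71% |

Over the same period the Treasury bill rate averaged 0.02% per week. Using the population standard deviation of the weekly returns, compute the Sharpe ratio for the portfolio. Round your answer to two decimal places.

-0.27

r̄ = (1.34 − 4.38 − 1.56 − 1.32 + 2.71) / 5 = -3.210 / 5 = -0.6420%
Population std dev = √[30.4393 / 5] = 2.4674%
Sharpe = (r̄ − rf) / σ = (-0.6420 − 0.02) / 2.4674 = -0.6620 / 2.4674 = -0.2683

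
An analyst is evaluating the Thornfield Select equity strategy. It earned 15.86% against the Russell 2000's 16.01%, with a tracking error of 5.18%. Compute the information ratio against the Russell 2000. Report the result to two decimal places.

-0.03

IR = (Rp − Rb) / TE = (15.86% − 16.01%) / 5.18% = -0.15% / 5.18% = -0.0290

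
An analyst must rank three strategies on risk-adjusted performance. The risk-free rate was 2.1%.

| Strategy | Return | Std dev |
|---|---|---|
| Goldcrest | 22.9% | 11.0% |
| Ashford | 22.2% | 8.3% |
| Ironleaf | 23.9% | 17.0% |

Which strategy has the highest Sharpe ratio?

Ashford

Goldcrest: Sharpe ratio = (22.9% − 2.1%) / 11.0% = 1.891
Ashford: Sharpe ratio = (22.2% − 2.1%) / 8.3% = 2.422
Ironleaf: Sharpe ratio = (23.9% − 2.1%) / 17.0% = 1.282
Highest: Ashford (2.422).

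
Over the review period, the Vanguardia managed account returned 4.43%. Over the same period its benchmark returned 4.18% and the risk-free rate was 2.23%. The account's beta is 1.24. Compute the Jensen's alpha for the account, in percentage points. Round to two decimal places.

CAPM expected return = Rf + β(Rm − Rf) = 2.23% + 1.24 × (4.18% − 2.23%) = 2.23 + 1.24 × 1.95 = 4.6480%
Jensen's α = Rp − E[R] = 4.43% − 4.6480% = -0.2180

-0.22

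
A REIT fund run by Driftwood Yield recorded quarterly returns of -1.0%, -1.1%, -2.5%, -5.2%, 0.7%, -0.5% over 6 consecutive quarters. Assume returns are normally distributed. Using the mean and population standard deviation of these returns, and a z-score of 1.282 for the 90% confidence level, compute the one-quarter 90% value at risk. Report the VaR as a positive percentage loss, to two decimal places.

μ = (-1 − 1.1 − 2.5 − 5.2 + 0.7 − 0.5) / 6 = -9.60 / 6 = -1.6000%
Σ(r − μ)² = 20.8800; population σ = √(20.8800/6) = 1.8655%
VaR = −(μ − z·σ) = −(-1.6000 − 1.282 × 1.8655) = −(-3.9916) = 3.9916%

3.99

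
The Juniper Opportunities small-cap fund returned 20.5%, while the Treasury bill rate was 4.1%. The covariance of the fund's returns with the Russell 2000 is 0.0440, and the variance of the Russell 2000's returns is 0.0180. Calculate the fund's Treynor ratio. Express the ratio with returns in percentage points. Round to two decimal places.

6.71

β = Cov / Var = 0.0440 / 0.0180 = 2.4444
Treynor = (Rp − Rf) / β = (20.5% − 4.1%) / 2.4444 = 16.40 / 2.4444 = 6.7092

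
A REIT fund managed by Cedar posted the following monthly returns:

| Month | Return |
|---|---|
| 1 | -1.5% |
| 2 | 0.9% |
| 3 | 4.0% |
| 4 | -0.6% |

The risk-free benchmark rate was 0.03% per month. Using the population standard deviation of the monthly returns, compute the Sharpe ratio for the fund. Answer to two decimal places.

0.32

r̄ = (-1.5 + 0.9 + 4 − 0.6) / 4 = 2.80 / 4 = 0.7000%
Σ(r − r̄)² = (-1.5 − 0.7000)² + (0.9 − 0.7000)² + (4 − 0.7000)² + … = 17.4600
σ = √[17.4600 / 4] = 2.0893%
Sharpe = (r̄ − rf) / σ = (0.7000 − 0.03) / 2.0893 = 0.6700 / 2.0893 = 0.3207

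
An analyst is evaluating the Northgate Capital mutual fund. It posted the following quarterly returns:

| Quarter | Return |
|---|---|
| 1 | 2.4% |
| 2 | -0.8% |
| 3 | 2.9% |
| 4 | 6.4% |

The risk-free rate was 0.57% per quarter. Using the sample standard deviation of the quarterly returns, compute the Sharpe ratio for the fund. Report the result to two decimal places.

0.73

Mean return r̄ = 10.90 / 4 = 2.7250%
Σ(r − r̄)² = 26.0675; sample σ = √(26.0675/3) = 2.9477%
Sharpe = (r̄ − rf) / σ = (2.7250 − 0.57) / 2.9477 = 2.1550 / 2.9477 = 0.7311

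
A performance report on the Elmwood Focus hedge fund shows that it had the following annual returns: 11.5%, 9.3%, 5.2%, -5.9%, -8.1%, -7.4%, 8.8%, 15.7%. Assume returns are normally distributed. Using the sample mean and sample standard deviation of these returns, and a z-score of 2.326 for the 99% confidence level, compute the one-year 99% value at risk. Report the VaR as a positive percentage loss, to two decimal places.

r̄ = (11.5 + 9.3 + 5.2 − 5.9 − 8.1 − 7.4 + 8.8 + 15.7) / 8 = 3.6375%
Sample σ = √[Σ(r − r̄)² / 7] = √[619.0388 / 7] = √88.4341 = 9.4039%
VaR = −(r̄ − z·σ) = −(3.6375 − 2.326 × 9.4039) = −(-18.2360) = 18.2360%

18.24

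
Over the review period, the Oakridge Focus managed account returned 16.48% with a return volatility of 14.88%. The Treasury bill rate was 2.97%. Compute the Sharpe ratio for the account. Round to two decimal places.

0.91

Sharpe = (Rp − Rf) / σp = (16.48% − 2.97%) / 14.88% = 13.51% / 14.88% = 0.9079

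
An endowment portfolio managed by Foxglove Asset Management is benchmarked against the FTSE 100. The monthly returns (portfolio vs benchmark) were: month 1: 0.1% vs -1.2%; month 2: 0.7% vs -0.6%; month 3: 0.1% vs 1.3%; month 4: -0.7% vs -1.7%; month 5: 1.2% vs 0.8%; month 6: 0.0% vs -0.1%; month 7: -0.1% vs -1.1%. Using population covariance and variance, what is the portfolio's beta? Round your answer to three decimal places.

r̄p = 0.1857%,  r̄m = -0.3714%
Cov = Σ(rp − r̄p)(rm − r̄m) / 7 = 0.3333
Var(rm) = Σ(rm − r̄m)² / 7 = 1.0392
β = Cov / Var = 0.3333 / 1.0392 = 0.3207

0.321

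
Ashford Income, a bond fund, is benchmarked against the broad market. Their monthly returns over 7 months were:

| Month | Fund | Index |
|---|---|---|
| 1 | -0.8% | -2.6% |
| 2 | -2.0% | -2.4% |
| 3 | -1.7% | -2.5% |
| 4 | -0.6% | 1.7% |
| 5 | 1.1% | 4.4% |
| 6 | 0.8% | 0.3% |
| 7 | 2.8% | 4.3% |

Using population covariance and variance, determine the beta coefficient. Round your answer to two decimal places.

0.47

r̄p = -0.0571%,  r̄m = 0.4571%
Cov = Σ(rp − r̄p)(rm − r̄m) / 7 = 3.9161
Var(rm) = Σ(rm − r̄m)² / 7 = 8.3053
β = Cov / Var = 3.9161 / 8.3053 = 0.4715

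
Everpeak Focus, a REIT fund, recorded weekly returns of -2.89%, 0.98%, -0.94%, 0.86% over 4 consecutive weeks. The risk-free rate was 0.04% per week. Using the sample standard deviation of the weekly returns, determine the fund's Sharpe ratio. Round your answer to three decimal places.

Mean return r̄ = -1.990 / 4 = -0.4975%
Sample σ = √[Σ(r − r̄)² / 3] = √[9.9457 / 3] = √3.3152 = 1.8208%
Sharpe = (r̄ − rf) / σ = (-0.4975 − 0.04) / 1.8208 = -0.5375 / 1.8208 = -0.2952

-0.295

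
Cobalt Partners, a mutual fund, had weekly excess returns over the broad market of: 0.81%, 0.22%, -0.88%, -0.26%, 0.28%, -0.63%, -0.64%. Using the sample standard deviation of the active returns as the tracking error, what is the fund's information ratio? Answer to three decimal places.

-0.256

r̄ = (0.81 + 0.22 − 0.88 − 0.26 + 0.28 − 0.63 − 0.64) / 7 = -1.100 / 7 = -0.1571%
Σ(r − r̄)² = 2.2585; sample σ = √(2.2585/6) = 0.6135%
IR = r̄ / tracking error = -0.1571 / 0.6135 = -0.2561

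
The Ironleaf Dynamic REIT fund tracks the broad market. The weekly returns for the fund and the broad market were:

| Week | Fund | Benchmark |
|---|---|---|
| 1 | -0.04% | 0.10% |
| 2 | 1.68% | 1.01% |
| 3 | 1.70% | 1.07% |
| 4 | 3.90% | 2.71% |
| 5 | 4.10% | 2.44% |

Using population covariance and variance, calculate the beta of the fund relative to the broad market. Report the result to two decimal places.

r̄p = 2.2680%,  r̄m = 1.4660%
Cov = Σ(rp − r̄p)(rm − r̄m) / 5 = 1.4921
Var(rm) = Σ(rm − r̄m)² / 5 = 0.9454
β = Cov / Var = 1.4921 / 0.9454 = 1.5783

1.58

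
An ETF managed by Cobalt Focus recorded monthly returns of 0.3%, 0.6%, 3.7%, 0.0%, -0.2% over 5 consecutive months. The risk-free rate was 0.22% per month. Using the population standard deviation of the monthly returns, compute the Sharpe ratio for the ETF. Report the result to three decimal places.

μ = (0.3 + 0.6 + 3.7 + 0 − 0.2) / 5 = 4.40 / 5 = 0.8800%
Population σ = √[Σ(r − μ)² / 5] = √[10.3080 / 5] = √2.0616 = 1.4358%
Sharpe = (μ − rf) / σ = (0.8800 − 0.22) / 1.4358 = 0.6600 / 1.4358 = 0.4597

0.460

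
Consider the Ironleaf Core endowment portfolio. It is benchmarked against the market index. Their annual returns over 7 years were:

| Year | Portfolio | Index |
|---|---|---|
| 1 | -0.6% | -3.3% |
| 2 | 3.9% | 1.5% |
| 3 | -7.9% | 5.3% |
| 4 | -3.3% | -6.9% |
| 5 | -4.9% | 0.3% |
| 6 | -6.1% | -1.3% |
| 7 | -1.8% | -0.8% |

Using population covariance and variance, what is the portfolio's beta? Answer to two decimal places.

r̄p = -2.9571%,  r̄m = -0.7429%
Cov = Σ(rp − r̄p)(rm − r̄m) / 7 = -2.6782
Var(rm) = Σ(rm − r̄m)² / 7 = 12.4853
β = Cov / Var = -2.6782 / 12.4853 = -0.2145

-0.21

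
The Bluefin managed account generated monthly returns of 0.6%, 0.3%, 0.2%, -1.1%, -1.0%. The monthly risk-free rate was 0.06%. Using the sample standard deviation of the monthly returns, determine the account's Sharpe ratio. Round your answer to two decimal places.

-0.33

μ = (0.6 + 0.3 + 0.2 − 1.1 − 1) / 5 = -1.00 / 5 = -0.2000%
Σ(r − μ)² = (0.6 − (-0.2000))² + (0.3 − (-0.2000))² + … = 2.5000
sample σ = √(2.5000 / 4) = √0.6250 = 0.7906%
Sharpe = (μ − rf) / σ = (-0.2000 − 0.06) / 0.7906 = -0.2600 / 0.7906 = -0.3289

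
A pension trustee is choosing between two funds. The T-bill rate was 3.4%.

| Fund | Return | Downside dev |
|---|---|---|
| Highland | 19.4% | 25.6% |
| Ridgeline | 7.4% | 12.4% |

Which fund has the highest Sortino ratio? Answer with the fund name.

Highland

Highland: Sortino ratio = (19.4% − 3.4%) / 25.6% = 0.625
Ridgeline: Sortino ratio = (7.4% − 3.4%) / 12.4% = 0.323
Highest: Highland (0.625).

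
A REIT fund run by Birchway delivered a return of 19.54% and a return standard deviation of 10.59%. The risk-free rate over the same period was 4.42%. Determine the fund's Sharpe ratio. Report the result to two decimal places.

Sharpe = (Rp − Rf) / σp = (19.54% − 4.42%) / 10.59% = 15.12% / 10.59% = 1.4278

1.43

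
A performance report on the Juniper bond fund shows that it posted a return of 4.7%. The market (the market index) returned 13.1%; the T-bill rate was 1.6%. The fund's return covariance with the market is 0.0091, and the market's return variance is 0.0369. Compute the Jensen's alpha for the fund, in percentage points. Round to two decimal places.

0.26

β = Cov / Var = 0.0091 / 0.0369 = 0.2466
E[R] = Rf + β(Rm − Rf) = 1.6% + 0.2466 × (13.1% − 1.6%) = 4.4359%
α = Rp − E[R] = 4.7% − 4.4359% = 0.2641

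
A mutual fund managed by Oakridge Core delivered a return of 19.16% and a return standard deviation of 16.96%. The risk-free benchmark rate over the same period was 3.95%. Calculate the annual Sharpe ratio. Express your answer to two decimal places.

Sharpe = (Rp − Rf) / σp = (19.16% − 3.95%) / 16.96% = 15.21% / 16.96% = 0.8968

0.90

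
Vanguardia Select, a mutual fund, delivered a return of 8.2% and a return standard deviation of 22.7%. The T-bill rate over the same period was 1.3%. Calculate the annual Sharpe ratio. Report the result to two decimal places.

Sharpe = (Rp − Rf) / σp = (8.2% − 1.3%) / 22.7% = 6.90% / 22.7% = 0.3040

0.30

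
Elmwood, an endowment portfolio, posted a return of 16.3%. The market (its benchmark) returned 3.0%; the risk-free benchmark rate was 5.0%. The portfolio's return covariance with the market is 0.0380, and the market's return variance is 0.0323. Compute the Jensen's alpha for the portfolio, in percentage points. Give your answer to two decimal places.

β = Cov / Var = 0.0380 / 0.0323 = 1.1765
E[R] = Rf + β(Rm − Rf) = 5.0% + 1.1765 × (3.0% − 5.0%) = 2.6470%
α = Rp − E[R] = 16.3% − 2.6470% = 13.6530

13.65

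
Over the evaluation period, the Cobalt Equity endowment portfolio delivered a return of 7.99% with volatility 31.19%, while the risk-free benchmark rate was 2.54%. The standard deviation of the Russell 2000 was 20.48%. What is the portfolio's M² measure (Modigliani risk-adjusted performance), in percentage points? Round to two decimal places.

6.12

Sharpe = (Rp − Rf) / σp = (7.99% − 2.54%) / 31.19% = 0.1747
M² = Rf + Sharpe × σm = 2.54% + 0.1747 × 20.48% = 6.1179%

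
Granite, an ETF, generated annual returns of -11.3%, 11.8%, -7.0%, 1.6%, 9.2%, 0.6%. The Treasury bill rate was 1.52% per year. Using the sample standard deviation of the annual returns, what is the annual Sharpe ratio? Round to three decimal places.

Mean return r̄ = 4.90 / 6 = 0.8167%
Σ(r − r̄)² = 399.4883; sample σ = √(399.4883/5) = 8.9385%
Sharpe = (r̄ − rf) / σ = (0.8167 − 1.52) / 8.9385 = -0.7033 / 8.9385 = -0.0787

-0.079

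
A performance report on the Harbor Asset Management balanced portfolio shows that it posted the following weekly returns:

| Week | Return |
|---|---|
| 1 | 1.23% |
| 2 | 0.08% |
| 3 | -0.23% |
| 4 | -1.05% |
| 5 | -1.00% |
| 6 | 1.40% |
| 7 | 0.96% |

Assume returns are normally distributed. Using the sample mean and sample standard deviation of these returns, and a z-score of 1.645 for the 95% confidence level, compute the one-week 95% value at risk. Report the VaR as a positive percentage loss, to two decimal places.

1.48

μ = (1.23 + 0.08 − 0.23 − 1.05 − 1 + 1.4 + 0.96) / 7 = 1.390 / 7 = 0.1986%
Sample std dev = √[6.2803 / 6] = 1.0231%
VaR = −(μ − z·σ) = −(0.1986 − 1.645 × 1.0231) = −(-1.4844) = 1.4844%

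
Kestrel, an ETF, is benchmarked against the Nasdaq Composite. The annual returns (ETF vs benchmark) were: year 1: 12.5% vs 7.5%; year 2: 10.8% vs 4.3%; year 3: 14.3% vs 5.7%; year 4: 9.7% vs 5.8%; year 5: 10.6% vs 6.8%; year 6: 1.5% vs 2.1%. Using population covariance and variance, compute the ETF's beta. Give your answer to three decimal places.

1.839

r̄p = 9.9000%,  r̄m = 5.3667%
Cov = Σ(rp − r̄p)(rm − r̄m) / 6 = 5.7350
Var(rm) = Σ(rm − r̄m)² / 6 = 3.1189
β = Cov / Var = 5.7350 / 3.1189 = 1.8388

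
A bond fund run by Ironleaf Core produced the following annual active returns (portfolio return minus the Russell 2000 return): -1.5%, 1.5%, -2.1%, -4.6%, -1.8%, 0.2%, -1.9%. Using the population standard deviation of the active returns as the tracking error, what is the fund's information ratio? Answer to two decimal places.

r̄ = (-1.5 + 1.5 − 2.1 − 4.6 − 1.8 + 0.2 − 1.9) / 7 = -10.20 / 7 = -1.4571%
Σ(r − r̄)² = 22.0971; population σ = √(22.0971/7) = 1.7767%
IR = r̄ / tracking error = -1.4571 / 1.7767 = -0.8201

-0.82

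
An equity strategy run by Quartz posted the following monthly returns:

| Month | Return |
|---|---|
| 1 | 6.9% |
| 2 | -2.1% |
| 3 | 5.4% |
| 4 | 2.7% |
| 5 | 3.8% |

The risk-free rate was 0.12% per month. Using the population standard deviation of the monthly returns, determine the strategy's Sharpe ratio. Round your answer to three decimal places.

1.049

r̄ = (6.9 − 2.1 + 5.4 + 2.7 + 3.8) / 5 = 3.3400%
Σ(r − r̄)² = (6.9 − 3.3400)² + (-2.1 − 3.3400)² + (5.4 − 3.3400)² + … = 47.1320
population σ = √(47.1320 / 5) = √9.4264 = 3.0702%
Sharpe = (r̄ − rf) / σ = (3.3400 − 0.12) / 3.0702 = 3.2200 / 3.0702 = 1.0488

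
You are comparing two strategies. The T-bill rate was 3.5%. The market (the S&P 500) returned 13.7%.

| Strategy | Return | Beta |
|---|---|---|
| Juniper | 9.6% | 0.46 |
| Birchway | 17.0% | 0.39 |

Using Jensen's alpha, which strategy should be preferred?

Juniper: α = 9.6% − [3.5% + 0.46 × (13.7% − 3.5%)] = 1.408
Birchway: α = 17.0% − [3.5% + 0.39 × (13.7% − 3.5%)] = 9.522
Highest: Birchway (9.522).

Birchway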